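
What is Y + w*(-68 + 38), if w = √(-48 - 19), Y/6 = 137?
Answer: 822 - 30*I*√67 ≈ 822.0 - 245.56*I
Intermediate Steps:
Y = 822 (Y = 6*137 = 822)
w = I*√67 (w = √(-67) = I*√67 ≈ 8.1853*I)
Y + w*(-68 + 38) = 822 + (I*√67)*(-68 + 38) = 822 + (I*√67)*(-30) = 822 - 30*I*√67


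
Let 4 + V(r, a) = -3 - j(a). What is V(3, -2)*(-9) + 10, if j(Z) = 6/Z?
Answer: 46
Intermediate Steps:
V(r, a) = -7 - 6/a (V(r, a) = -4 + (-3 - 6/a) = -7 - 6/a)
V(3, -2)*(-9) + 10 = (-7 - 6/(-2))*(-9) + 10 = (-7 - 6*(-½))*(-9) + 10 = (-7 + 3)*(-9) + 10 = -4*(-9) + 10 = 36 + 10 = 46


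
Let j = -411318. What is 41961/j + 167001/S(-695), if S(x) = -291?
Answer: -7633636441/13299282 ≈ -573.99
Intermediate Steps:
41961/j + 167001/S(-695) = 41961/(-411318) + 167001/(-291) = 41961*(-1/411318) + 167001*(-1/291) = -13987/137106 - 55667/97 = -7633636441/13299282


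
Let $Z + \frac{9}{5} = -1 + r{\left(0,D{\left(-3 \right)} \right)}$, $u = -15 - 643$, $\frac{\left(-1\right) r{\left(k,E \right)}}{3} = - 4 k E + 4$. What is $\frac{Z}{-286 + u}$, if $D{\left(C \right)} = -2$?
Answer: $\frac{37}{2360} \approx 0.015678$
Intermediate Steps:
$r{\left(k,E \right)} = -12 + 12 E k$ ($r{\left(k,E \right)} = - 3 \left(- 4 k E + 4\right) = - 3 \left(- 4 E k + 4\right) = - 3 \left(4 - 4 E k\right) = -12 + 12 E k$)
$u = -658$
$Z = - \frac{74}{5}$ ($Z = - \frac{9}{5} - \left(13 + 0\right) = - \frac{9}{5} + \left(-1 + \left(-12 + 0\right)\right) = - \frac{9}{5} - 13 = - \frac{74}{5} \approx -14.8$)
$\frac{Z}{-286 + u} = \frac{1}{-286 - 658} \left(- \frac{74}{5}\right) = \frac{1}{-944} \left(- \frac{74}{5}\right) = \left(- \frac{1}{944}\right) \left(- \frac{74}{5}\right) = \frac{37}{2360}$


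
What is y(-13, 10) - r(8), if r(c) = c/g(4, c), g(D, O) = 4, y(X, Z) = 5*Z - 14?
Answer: 34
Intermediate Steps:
y(X, Z) = -14 + 5*Z
r(c) = c/4
y(-13, 10) - r(8) = (-14 + 5*10) - 8/4 = (-14 + 50) - 1*2 = 36 - 2 = 34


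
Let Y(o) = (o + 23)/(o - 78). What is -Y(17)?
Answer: 40/61 ≈ 0.65574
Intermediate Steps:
Y(o) = (23 + o)/(-78 + o)
-Y(17) = -(23 + 17)/(-78 + 17) = -40/(-61) = -(-1)*40/61 = -1*(-40/61) = 40/61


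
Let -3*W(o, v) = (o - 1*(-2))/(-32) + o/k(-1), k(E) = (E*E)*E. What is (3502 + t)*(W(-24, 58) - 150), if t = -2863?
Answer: -1617735/16 ≈ -1.0111e+5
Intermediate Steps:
k(E) = E³ (k(E) = E²*E = E³)
W(o, v) = 1/48 + 11*o/32 (W(o, v) = -((o - 1*(-2))/(-32) + o/((-1)³))/3 = -((o + 2)*(-1/32) + o/(-1))/3 = -((2 + o)*(-1/32) + o*(-1))/3 = -((-1/16 - o/32) - o)/3 = -(-1/16 - 33*o/32)/3 = 1/48 + 11*o/32)
(3502 + t)*(W(-24, 58) - 150) = (3502 - 2863)*((1/48 + (11/32)*(-24)) - 150) = 639*((1/48 - 33/4) - 150) = 639*(-395/48 - 150) = 639*(-7595/48) = -1617735/16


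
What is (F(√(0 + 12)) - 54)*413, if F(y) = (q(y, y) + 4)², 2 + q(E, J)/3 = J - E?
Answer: -20650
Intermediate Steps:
q(E, J) = -6 - 3*E + 3*J (q(E, J) = -6 + 3*(J - E) = -6 + (-3*E + 3*J) = -6 - 3*E + 3*J)
F(y) = 4 (F(y) = ((-6 - 3*y + 3*y) + 4)² = (-6 + 4)² = (-2)² = 4)
(F(√(0 + 12)) - 54)*413 = (4 - 54)*413 = -50*413 = -20650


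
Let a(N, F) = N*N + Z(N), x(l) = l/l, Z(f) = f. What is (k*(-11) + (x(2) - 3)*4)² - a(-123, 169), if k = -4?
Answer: -13710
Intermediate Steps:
x(l) = 1
a(N, F) = N + N² (a(N, F) = N*N + N = N² + N = N + N²)
(k*(-11) + (x(2) - 3)*4)² - a(-123, 169) = (-4*(-11) + (1 - 3)*4)² - (-123)*(1 - 123) = (44 - 2*4)² - (-123)*(-122) = (44 - 8)² - 1*15006 = 36² - 15006 = 1296 - 15006 = -13710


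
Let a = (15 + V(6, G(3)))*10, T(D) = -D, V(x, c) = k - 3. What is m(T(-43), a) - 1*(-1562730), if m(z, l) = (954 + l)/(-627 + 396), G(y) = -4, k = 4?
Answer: 360989516/231 ≈ 1.5627e+6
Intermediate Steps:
V(x, c) = 1 (V(x, c) = 4 - 3 = 1)
a = 160 (a = (15 + 1)*10 = 16*10 = 160)
m(z, l) = -318/77 - l/231 (m(z, l) = (954 + l)/(-231) = (954 + l)*(-1/231) = -318/77 - l/231)
m(T(-43), a) - 1*(-1562730) = (-318/77 - 1/231*160) - 1*(-1562730) = (-318/77 - 160/231) + 1562730 = -1114/231 + 1562730 = 360989516/231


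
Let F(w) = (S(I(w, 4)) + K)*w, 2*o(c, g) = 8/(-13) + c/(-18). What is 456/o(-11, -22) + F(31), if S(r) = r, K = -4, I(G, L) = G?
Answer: -212571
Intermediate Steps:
o(c, g) = -4/13 - c/36 (o(c, g) = (8/(-13) + c/(-18))/2 = (8*(-1/13) + c*(-1/18))/2 = (-8/13 - c/18)/2 = -4/13 - c/36)
F(w) = w*(-4 + w) (F(w) = (w - 4)*w = (-4 + w)*w = w*(-4 + w))
456/o(-11, -22) + F(31) = 456/(-4/13 - 1/36*(-11)) + 31*(-4 + 31) = 456/(-4/13 + 11/36) + 31*27 = 456/(-1/468) + 837 = -468*456 + 837 = -213408 + 837 = -212571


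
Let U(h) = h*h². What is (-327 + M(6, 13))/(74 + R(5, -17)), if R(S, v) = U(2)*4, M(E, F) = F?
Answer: -157/53 ≈ -2.9623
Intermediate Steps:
U(h) = h³
R(S, v) = 32 (R(S, v) = 2³*4 = 8*4 = 32)
(-327 + M(6, 13))/(74 + R(5, -17)) = (-327 + 13)/(74 + 32) = -314/106 = -314*1/106 = -157/53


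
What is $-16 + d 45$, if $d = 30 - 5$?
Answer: $1109$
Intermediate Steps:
$d = 25$
$-16 + d 45 = -16 + 25 \cdot 45 = -16 + 1125 = 1109$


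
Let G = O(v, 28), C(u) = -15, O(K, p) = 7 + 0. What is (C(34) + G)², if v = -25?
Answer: 64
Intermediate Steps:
O(K, p) = 7
G = 7
(C(34) + G)² = (-15 + 7)² = (-8)² = 64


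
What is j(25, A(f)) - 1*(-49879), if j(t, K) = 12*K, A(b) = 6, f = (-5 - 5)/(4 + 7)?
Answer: 49951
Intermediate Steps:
f = -10/11 ≈ -0.90909
j(25, A(f)) - 1*(-49879) = 12*6 - 1*(-49879) = 72 + 49879 = 49951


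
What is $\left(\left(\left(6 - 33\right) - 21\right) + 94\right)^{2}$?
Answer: $2116$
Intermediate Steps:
$\left(\left(\left(6 - 33\right) - 21\right) + 94\right)^{2} = \left(\left(-27 - 21\right) + 94\right)^{2} = \left(-48 + 94\right)^{2} = 46^{2} = 2116$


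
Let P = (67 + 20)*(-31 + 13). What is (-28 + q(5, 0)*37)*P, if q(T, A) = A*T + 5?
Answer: -245862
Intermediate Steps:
q(T, A) = 5 + A*T
P = -1566 (P = 87*(-18) = -1566)
(-28 + q(5, 0)*37)*P = (-28 + (5 + 0*5)*37)*(-1566) = (-28 + (5 + 0)*37)*(-1566) = (-28 + 5*37)*(-1566) = (-28 + 185)*(-1566) = 157*(-1566) = -245862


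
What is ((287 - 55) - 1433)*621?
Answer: -745821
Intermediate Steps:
((287 - 55) - 1433)*621 = (232 - 1433)*621 = -1201*621 = -745821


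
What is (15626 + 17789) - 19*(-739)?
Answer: 47456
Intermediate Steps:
(15626 + 17789) - 19*(-739) = 33415 + 14041 = 47456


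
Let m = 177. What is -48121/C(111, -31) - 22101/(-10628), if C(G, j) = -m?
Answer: 515341865/1881156 ≈ 273.95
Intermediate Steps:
C(G, j) = -177 (C(G, j) = -1*177 = -177)
-48121/C(111, -31) - 22101/(-10628) = -48121/(-177) - 22101/(-10628) = -48121*(-1/177) - 22101*(-1/10628) = 48121/177 + 22101/10628 = 515341865/1881156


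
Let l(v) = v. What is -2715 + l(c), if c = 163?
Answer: -2552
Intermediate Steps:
-2715 + l(c) = -2715 + 163 = -2552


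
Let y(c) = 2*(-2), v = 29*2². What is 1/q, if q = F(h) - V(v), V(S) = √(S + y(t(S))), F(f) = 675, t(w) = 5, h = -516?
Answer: 675/455513 + 4*√7/455513 ≈ 0.0015051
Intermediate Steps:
v = 116 (v = 29*4 = 116)
y(c) = -4
V(S) = √(-4 + S) (V(S) = √(S - 4) = √(-4 + S))
q = 675 - 4*√7 (q = 675 - √(-4 + 116) = 675 - √112 = 675 - 4*√7 ≈ 664.42)
1/q = 1/(675 - 4*√7)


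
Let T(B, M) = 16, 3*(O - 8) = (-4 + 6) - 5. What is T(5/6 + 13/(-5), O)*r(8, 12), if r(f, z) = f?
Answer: 128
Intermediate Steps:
O = 7 (O = 8 + ((-4 + 6) - 5)/3 = 8 + (2 - 5)/3 = 8 + (1/3)*(-3) = 8 - 1 = 7)
T(5/6 + 13/(-5), O)*r(8, 12) = 16*8 = 128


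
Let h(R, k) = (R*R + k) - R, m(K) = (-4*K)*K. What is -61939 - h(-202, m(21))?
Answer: -101181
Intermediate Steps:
m(K) = -4*K²
h(R, k) = k + R² - R (h(R, k) = (R² + k) - R = (k + R²) - R = k + R² - R)
-61939 - h(-202, m(21)) = -61939 - (-4*21² + (-202)² - 1*(-202)) = -61939 - (-4*441 + 40804 + 202) = -61939 - (-1764 + 40804 + 202) = -61939 - 1*39242 = -61939 - 39242 = -101181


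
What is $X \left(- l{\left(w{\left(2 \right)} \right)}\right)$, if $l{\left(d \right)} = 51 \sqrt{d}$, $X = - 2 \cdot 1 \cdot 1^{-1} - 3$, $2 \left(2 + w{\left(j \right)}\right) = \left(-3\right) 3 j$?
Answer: $255 i \sqrt{11} \approx 845.74 i$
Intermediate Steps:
$w{\left(j \right)} = -2 - \frac{9 j}{2}$ ($w{\left(j \right)} = -2 + \frac{\left(-3\right) 3 j}{2} = -2 + \frac{\left(-9\right) j}{2} = -2 - \frac{9 j}{2}$)
$X = -5$ ($X = - 2 \cdot 1 \cdot 1 - 3 = \left(-2\right) 1 - 3 = -2 - 3 = -5$)
$X \left(- l{\left(w{\left(2 \right)} \right)}\right) = - 5 \left(- 51 \sqrt{-2 - 9}\right) = - 5 \left(- 51 \sqrt{-11}\right) = - 5 \left(- 51 i \sqrt{11}\right) = 255 i \sqrt{11}$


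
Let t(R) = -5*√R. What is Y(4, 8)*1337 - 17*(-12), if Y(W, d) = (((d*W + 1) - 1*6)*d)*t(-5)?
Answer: 204 - 1443960*I*√5 ≈ 204.0 - 3.2288e+6*I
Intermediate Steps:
Y(W, d) = -5*I*d*√5*(-5 + W*d) (Y(W, d) = (((d*W + 1) - 1*6)*d)*(-5*I*√5) = (((W*d + 1) - 6)*d)*(-5*I*√5) = (((1 + W*d) - 6)*d)*(-5*I*√5) = ((-5 + W*d)*d)*(-5*I*√5) = (d*(-5 + W*d))*(-5*I*√5) = -5*I*d*√5*(-5 + W*d))
Y(4, 8)*1337 - 17*(-12) = (5*I*8*√5*(5 - 1*4*8))*1337 - 17*(-12) = (5*I*8*√5*(5 - 32))*1337 + 204 = (5*I*8*√5*(-27))*1337 + 204 = -1080*I*√5*1337 + 204 = -1443960*I*√5 + 204 = 204 - 1443960*I*√5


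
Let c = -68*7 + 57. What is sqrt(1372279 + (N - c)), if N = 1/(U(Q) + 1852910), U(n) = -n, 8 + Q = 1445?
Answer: sqrt(4705543224754310315)/1851473 ≈ 1171.6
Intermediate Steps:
Q = 1437 (Q = -8 + 1445 = 1437)
c = -419 (c = -476 + 57 = -419)
N = 1/1851473 (N = 1/(-1*1437 + 1852910) = 1/(-1437 + 1852910) = 1/1851473 ≈ 5.4011e-7)
sqrt(1372279 + (N - c)) = sqrt(1372279 + (1/1851473 - (-419))) = sqrt(1372279 + (1/1851473 - 1*(-419))) = sqrt(1372279 + (1/1851473 + 419)) = sqrt(1372279 + 775767188/1851473) = sqrt(2541513284155/1851473) = sqrt(4705543224754310315)/1851473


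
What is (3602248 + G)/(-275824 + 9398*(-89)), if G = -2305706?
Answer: -648271/556123 ≈ -1.1657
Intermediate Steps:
(3602248 + G)/(-275824 + 9398*(-89)) = (3602248 - 2305706)/(-275824 + 9398*(-89)) = 1296542/(-275824 - 836422) = 1296542/(-1112246) = 1296542*(-1/1112246) = -648271/556123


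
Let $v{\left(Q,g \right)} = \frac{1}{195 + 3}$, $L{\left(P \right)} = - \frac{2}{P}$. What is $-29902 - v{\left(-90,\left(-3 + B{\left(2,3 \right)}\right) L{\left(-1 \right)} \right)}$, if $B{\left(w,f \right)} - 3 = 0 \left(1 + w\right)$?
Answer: $- \frac{5920597}{198} \approx -29902.0$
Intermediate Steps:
$B{\left(w,f \right)} = 3$ ($B{\left(w,f \right)} = 3 + 0 \left(1 + w\right) = 3 + 0 = 3$)
$v{\left(Q,g \right)} = \frac{1}{198}$
$-29902 - v{\left(-90,\left(-3 + B{\left(2,3 \right)}\right) L{\left(-1 \right)} \right)} = -29902 - \frac{1}{198} = - \frac{5920597}{198}$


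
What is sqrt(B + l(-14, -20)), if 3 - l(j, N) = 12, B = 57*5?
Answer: 2*sqrt(69) ≈ 16.613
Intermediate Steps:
B = 285
l(j, N) = -9 (l(j, N) = 3 - 1*12 = 3 - 12 = -9)
sqrt(B + l(-14, -20)) = sqrt(285 - 9) = sqrt(276) = 2*sqrt(69)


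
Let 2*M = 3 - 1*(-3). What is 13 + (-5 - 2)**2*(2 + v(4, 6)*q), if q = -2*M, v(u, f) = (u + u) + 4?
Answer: -3417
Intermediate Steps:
M = 3 (M = (3 - 1*(-3))/2 = (3 + 3)/2 = (1/2)*6 = 3)
v(u, f) = 4 + 2*u (v(u, f) = 2*u + 4 = 4 + 2*u)
q = -6 (q = -2*3 = -6)
13 + (-5 - 2)**2*(2 + v(4, 6)*q) = 13 + (-5 - 2)**2*(2 + (4 + 2*4)*(-6)) = 13 + (-7)**2*(2 + (4 + 8)*(-6)) = 13 + 49*(2 + 12*(-6)) = 13 + 49*(2 - 72) = 13 + 49*(-70) = 13 - 3430 = -3417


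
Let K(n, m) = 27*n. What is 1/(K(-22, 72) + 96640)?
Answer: 1/96046 ≈ 1.0412e-5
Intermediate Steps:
1/(K(-22, 72) + 96640) = 1/(27*(-22) + 96640) = 1/(-594 + 96640) = 1/96046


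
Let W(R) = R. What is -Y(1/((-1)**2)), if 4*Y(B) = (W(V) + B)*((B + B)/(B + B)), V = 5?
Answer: -3/2 ≈ -1.5000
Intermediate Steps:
Y(B) = 5/4 + B/4 (Y(B) = ((5 + B)*((B + B)/(B + B)))/4 = ((5 + B)*((2*B)/((2*B))))/4 = ((5 + B)*((2*B)*(1/(2*B))))/4 = ((5 + B)*1)/4 = (5 + B)/4 = 5/4 + B/4)
-Y(1/((-1)**2)) = -(5/4 + 1/(4*((-1)**2))) = -(5/4 + (1/4)/1) = -(5/4 + (1/4)*1) = -(5/4 + 1/4) = -1*3/2 = -3/2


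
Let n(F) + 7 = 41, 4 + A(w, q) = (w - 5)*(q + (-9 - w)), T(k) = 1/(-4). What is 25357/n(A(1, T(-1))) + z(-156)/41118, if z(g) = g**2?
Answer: 173909425/233002 ≈ 746.39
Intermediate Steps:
T(k) = -1/4
A(w, q) = -4 + (-5 + w)*(-9 + q - w) (A(w, q) = -4 + (w - 5)*(q + (-9 - w)) = -4 + (-5 + w)*(-9 + q - w))
n(F) = 34 (n(F) = -7 + 41 = 34)
25357/n(A(1, T(-1))) + z(-156)/41118 = 25357/34 + (-156)**2/41118 = 25357*(1/34) + 24336*(1/41118) = 25357/34 + 4056/6853 = 173909425/233002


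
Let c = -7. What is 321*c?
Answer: -2247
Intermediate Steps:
321*c = 321*(-7) = -2247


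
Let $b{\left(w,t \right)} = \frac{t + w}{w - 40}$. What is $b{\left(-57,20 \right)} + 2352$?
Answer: $\frac{228181}{97} \approx 2352.4$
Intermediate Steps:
$b{\left(w,t \right)} = \frac{t + w}{-40 + w}$
$b{\left(-57,20 \right)} + 2352 = \frac{20 - 57}{-40 - 57} + 2352 = \frac{1}{-97} \left(-37\right) + 2352 = \left(- \frac{1}{97}\right) \left(-37\right) + 2352 = \frac{37}{97} + 2352 = \frac{228181}{97}$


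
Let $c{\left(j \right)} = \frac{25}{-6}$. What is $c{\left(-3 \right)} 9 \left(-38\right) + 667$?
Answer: $2092$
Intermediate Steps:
$c{\left(j \right)} = - \frac{25}{6}$ ($c{\left(j \right)} = 25 \left(- \frac{1}{6}\right) = - \frac{25}{6}$)
$c{\left(-3 \right)} 9 \left(-38\right) + 667 = - \frac{25 \cdot 9 \left(-38\right)}{6} + 667 = \left(- \frac{25}{6}\right) \left(-342\right) + 667 = 1425 + 667 = 2092$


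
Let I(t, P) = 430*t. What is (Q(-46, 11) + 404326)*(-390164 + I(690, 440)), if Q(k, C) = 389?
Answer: -37826282760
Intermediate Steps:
(Q(-46, 11) + 404326)*(-390164 + I(690, 440)) = (389 + 404326)*(-390164 + 430*690) = 404715*(-390164 + 296700) = 404715*(-93464) = -37826282760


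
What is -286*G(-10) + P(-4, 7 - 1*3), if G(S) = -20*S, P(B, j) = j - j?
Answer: -57200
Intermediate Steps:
P(B, j) = 0
-286*G(-10) + P(-4, 7 - 1*3) = -(-5720)*(-10) + 0 = -286*200 + 0 = -57200 + 0 = -57200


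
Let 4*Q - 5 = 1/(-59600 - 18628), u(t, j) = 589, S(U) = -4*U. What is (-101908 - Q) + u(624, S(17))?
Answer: -31704322067/312912 ≈ -1.0132e+5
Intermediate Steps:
Q = 391139/312912 (Q = 5/4 + 1/(4*(-59600 - 18628)) = 5/4 + (1/4)/(-78228) = 5/4 + (1/4)*(-1/78228) = 5/4 - 1/312912 = 391139/312912 ≈ 1.2500)
(-101908 - Q) + u(624, S(17)) = (-101908 - 1*391139/312912) + 589 = (-101908 - 391139/312912) + 589 = -31888627235/312912 + 589 = -31704322067/312912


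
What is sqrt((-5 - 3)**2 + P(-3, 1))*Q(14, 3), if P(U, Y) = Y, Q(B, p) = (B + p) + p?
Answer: 20*sqrt(65) ≈ 161.25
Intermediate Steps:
Q(B, p) = B + 2*p
sqrt((-5 - 3)**2 + P(-3, 1))*Q(14, 3) = sqrt((-5 - 3)**2 + 1)*(14 + 2*3) = sqrt((-8)**2 + 1)*(14 + 6) = sqrt(64 + 1)*20 = sqrt(65)*20 = 20*sqrt(65)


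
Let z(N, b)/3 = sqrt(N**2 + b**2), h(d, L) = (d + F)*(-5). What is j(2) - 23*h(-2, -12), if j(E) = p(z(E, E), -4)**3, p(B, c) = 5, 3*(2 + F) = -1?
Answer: -1120/3 ≈ -373.33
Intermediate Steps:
F = -7/3 (F = -2 + (1/3)*(-1) = -2 - 1/3 = -7/3 ≈ -2.3333)
h(d, L) = 35/3 - 5*d (h(d, L) = (d - 7/3)*(-5) = (-7/3 + d)*(-5) = 35/3 - 5*d)
z(N, b) = 3*sqrt(N**2 + b**2)
j(E) = 125 (j(E) = 5**3 = 125)
j(2) - 23*h(-2, -12) = 125 - 23*(35/3 - 5*(-2)) = 125 - 23*(35/3 + 10) = 125 - 23*65/3 = 125 - 1495/3 = -1120/3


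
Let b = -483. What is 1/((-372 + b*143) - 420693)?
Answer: -1/490134 ≈ -2.0403e-6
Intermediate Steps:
1/((-372 + b*143) - 420693) = 1/((-372 - 483*143) - 420693) = 1/((-372 - 69069) - 420693) = 1/(-69441 - 420693) = 1/(-490134) = -1/490134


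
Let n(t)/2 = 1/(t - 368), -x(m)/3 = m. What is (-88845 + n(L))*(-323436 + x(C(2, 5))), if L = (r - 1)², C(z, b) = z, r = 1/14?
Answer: 2067828665685174/71959 ≈ 2.8736e+10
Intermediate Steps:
r = 1/14 ≈ 0.071429
x(m) = -3*m
L = 169/196 (L = (1/14 - 1)² = (-13/14)² = 169/196 ≈ 0.86224)
n(t) = 2/(-368 + t) (n(t) = 2/(t - 368) = 2/(-368 + t))
(-88845 + n(L))*(-323436 + x(C(2, 5))) = (-88845 + 2/(-368 + 169/196))*(-323436 - 3*2) = (-88845 + 2/(-71959/196))*(-323436 - 6) = (-88845 + 2*(-196/71959))*(-323442) = (-88845 - 392/71959)*(-323442) = -6393197747/71959*(-323442) = 2067828665685174/71959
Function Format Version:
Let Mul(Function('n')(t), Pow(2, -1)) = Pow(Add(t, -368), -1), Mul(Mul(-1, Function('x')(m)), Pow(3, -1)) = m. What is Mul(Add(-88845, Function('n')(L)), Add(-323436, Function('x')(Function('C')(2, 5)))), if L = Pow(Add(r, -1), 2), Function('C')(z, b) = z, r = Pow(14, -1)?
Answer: Rational(2067828665685174, 71959) ≈ 2.8736e+10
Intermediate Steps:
r = Rational(1, 14) ≈ 0.071429
Function('x')(m) = Mul(-3, m)
L = Rational(169, 196) (L = Pow(Add(Rational(1, 14), -1), 2) = Pow(Rational(-13, 14), 2) = Rational(169, 196) ≈ 0.86224)
Function('n')(t) = Mul(2, Pow(Add(-368, t), -1)) (Function('n')(t) = Mul(2, Pow(Add(t, -368), -1)) = Mul(2, Pow(Add(-368, t), -1)))
Mul(Add(-88845, Function('n')(L)), Add(-323436, Function('x')(Function('C')(2, 5)))) = Mul(Add(-88845, Mul(2, Pow(Add(-368, Rational(169, 196)), -1))), Add(-323436, Mul(-3, 2))) = Mul(Add(-88845, Mul(2, Pow(Rational(-71959, 196), -1))), Add(-323436, -6)) = Mul(Add(-88845, Mul(2, Rational(-196, 71959))), -323442) = Mul(Add(-88845, Rational(-392, 71959)), -323442) = Mul(Rational(-6393197747, 71959), -323442) = Rational(2067828665685174, 71959)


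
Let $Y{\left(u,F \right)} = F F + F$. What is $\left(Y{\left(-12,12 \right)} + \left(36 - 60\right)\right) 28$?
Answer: $3696$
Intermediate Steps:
$Y{\left(u,F \right)} = F + F^{2}$ ($Y{\left(u,F \right)} = F^{2} + F = F + F^{2}$)
$\left(Y{\left(-12,12 \right)} + \left(36 - 60\right)\right) 28 = \left(12 \left(1 + 12\right) + \left(36 - 60\right)\right) 28 = \left(12 \cdot 13 + \left(36 - 60\right)\right) 28 = \left(156 - 24\right) 28 = 132 \cdot 28 = 3696$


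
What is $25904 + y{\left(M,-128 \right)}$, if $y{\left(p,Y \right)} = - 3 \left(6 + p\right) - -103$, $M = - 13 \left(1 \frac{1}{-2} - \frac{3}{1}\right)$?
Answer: $\frac{51705}{2} \approx 25853.0$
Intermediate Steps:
$M = \frac{91}{2}$ ($M = - 13 \left(1 \left(- \frac{1}{2}\right) - 3\right) = - 13 \left(- \frac{1}{2} - 3\right) = \left(-13\right) \left(- \frac{7}{2}\right) = \frac{91}{2} \approx 45.5$)
$y{\left(p,Y \right)} = 85 - 3 p$ ($y{\left(p,Y \right)} = \left(-18 - 3 p\right) + 103 = 85 - 3 p$)
$25904 + y{\left(M,-128 \right)} = 25904 + \left(85 - \frac{273}{2}\right) = 25904 - \frac{103}{2} = \frac{51705}{2}$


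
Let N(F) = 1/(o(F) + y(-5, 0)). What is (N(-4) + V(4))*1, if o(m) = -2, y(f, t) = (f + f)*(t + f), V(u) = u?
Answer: 193/48 ≈ 4.0208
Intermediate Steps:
y(f, t) = 2*f*(f + t) (y(f, t) = (2*f)*(f + t) = 2*f*(f + t))
N(F) = 1/48 (N(F) = 1/(-2 + 2*(-5)*(-5 + 0)) = 1/(-2 + 2*(-5)*(-5)) = 1/(-2 + 50) = 1/48)
(N(-4) + V(4))*1 = (1/48 + 4)*1 = (193/48)*1 = 193/48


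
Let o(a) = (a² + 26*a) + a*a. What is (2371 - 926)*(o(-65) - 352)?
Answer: 9259560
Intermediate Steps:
o(a) = 2*a² + 26*a (o(a) = (a² + 26*a) + a² = 2*a² + 26*a)
(2371 - 926)*(o(-65) - 352) = (2371 - 926)*(2*(-65)*(13 - 65) - 352) = 1445*(2*(-65)*(-52) - 352) = 1445*(6760 - 352) = 1445*6408 = 9259560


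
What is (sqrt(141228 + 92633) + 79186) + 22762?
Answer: 101948 + sqrt(233861) ≈ 1.0243e+5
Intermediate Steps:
(sqrt(141228 + 92633) + 79186) + 22762 = (sqrt(233861) + 79186) + 22762 = (79186 + sqrt(233861)) + 22762 = 101948 + sqrt(233861)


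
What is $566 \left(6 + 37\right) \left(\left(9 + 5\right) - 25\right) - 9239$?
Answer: $-276957$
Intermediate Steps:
$566 \left(6 + 37\right) \left(\left(9 + 5\right) - 25\right) - 9239 = 566 \cdot 43 \left(14 - 25\right) - 9239 = 566 \cdot 43 \left(-11\right) - 9239 = 566 \left(-473\right) - 9239 = -267718 - 9239 = -276957$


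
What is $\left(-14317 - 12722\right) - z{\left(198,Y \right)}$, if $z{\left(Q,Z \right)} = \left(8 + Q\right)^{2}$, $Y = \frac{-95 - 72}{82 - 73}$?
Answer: $-69475$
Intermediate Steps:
$Y = - \frac{167}{9} \approx -18.556$
$\left(-14317 - 12722\right) - z{\left(198,Y \right)} = \left(-14317 - 12722\right) - \left(8 + 198\right)^{2} = -27039 - 206^{2} = -27039 - 42436 = -69475$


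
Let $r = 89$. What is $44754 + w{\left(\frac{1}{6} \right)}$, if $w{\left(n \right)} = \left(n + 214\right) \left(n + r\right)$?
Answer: $\frac{2298619}{36} \approx 63851.0$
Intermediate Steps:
$w{\left(n \right)} = \left(89 + n\right) \left(214 + n\right)$ ($w{\left(n \right)} = \left(n + 214\right) \left(n + 89\right) = \left(214 + n\right) \left(89 + n\right) = \left(89 + n\right) \left(214 + n\right)$)
$44754 + w{\left(\frac{1}{6} \right)} = 44754 + \left(19046 + \left(\frac{1}{6}\right)^{2} + \frac{303}{6}\right) = 44754 + \left(19046 + \left(\frac{1}{6}\right)^{2} + 303 \cdot \frac{1}{6}\right) = 44754 + \left(19046 + \frac{1}{36} + \frac{101}{2}\right) = 44754 + \frac{687475}{36} = \frac{2298619}{36}$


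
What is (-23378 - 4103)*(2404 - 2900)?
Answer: 13630576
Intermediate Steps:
(-23378 - 4103)*(2404 - 2900) = -27481*(-496) = 13630576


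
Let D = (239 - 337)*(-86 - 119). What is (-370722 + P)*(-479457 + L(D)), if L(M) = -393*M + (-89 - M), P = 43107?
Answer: 2750329890690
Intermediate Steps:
D = 20090 (D = -98*(-205) = 20090)
L(M) = -89 - 394*M
(-370722 + P)*(-479457 + L(D)) = (-370722 + 43107)*(-479457 + (-89 - 394*20090)) = -327615*(-479457 + (-89 - 7915460)) = -327615*(-479457 - 7915549) = -327615*(-8395006) = 2750329890690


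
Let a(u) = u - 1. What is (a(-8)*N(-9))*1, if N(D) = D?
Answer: 81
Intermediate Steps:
a(u) = -1 + u
(a(-8)*N(-9))*1 = ((-1 - 8)*(-9))*1 = -9*(-9)*1 = 81*1 = 81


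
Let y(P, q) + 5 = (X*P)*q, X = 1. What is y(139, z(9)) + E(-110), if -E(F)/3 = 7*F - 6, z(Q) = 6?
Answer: 3157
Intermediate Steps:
y(P, q) = -5 + P*q (y(P, q) = -5 + (1*P)*q = -5 + P*q)
E(F) = 18 - 21*F (E(F) = -3*(7*F - 6) = -3*(-6 + 7*F) = 18 - 21*F)
y(139, z(9)) + E(-110) = (-5 + 139*6) + (18 - 21*(-110)) = (-5 + 834) + (18 + 2310) = 829 + 2328 = 3157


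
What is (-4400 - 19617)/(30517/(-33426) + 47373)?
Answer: -114684606/226208483 ≈ -0.50699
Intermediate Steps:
(-4400 - 19617)/(30517/(-33426) + 47373) = -24017/(30517*(-1/33426) + 47373) = -24017/(-30517/33426 + 47373) = -24017/1583459381/33426 = -24017*33426/1583459381 = -114684606/226208483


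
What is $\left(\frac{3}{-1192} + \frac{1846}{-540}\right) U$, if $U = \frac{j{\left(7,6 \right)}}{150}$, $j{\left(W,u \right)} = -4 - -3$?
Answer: $\frac{550513}{24138000} \approx 0.022807$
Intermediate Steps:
$j{\left(W,u \right)} = -1$ ($j{\left(W,u \right)} = -4 + 3 = -1$)
$U = - \frac{1}{150} \approx -0.0066667$
$\left(\frac{3}{-1192} + \frac{1846}{-540}\right) U = \left(\frac{3}{-1192} + \frac{1846}{-540}\right) \left(- \frac{1}{150}\right) = \left(3 \left(- \frac{1}{1192}\right) + 1846 \left(- \frac{1}{540}\right)\right) \left(- \frac{1}{150}\right) = \left(- \frac{3}{1192} - \frac{923}{270}\right) \left(- \frac{1}{150}\right) = \left(- \frac{550513}{160920}\right) \left(- \frac{1}{150}\right) = \frac{550513}{24138000}$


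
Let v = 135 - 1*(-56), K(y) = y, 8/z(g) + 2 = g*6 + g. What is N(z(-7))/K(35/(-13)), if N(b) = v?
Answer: -2483/35 ≈ -70.943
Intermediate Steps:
z(g) = 8/(-2 + 7*g) (z(g) = 8/(-2 + (g*6 + g)) = 8/(-2 + (6*g + g)) = 8/(-2 + 7*g))
v = 191 (v = 135 + 56 = 191)
N(b) = 191
N(z(-7))/K(35/(-13)) = 191/((35/(-13))) = 191/((35*(-1/13))) = 191/(-35/13) = 191*(-13/35) = -2483/35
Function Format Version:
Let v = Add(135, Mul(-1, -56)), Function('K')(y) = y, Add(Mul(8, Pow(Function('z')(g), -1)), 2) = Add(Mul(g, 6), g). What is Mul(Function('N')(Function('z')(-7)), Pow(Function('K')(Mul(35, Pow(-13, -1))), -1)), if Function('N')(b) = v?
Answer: Rational(-2483, 35) ≈ -70.943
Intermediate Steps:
Function('z')(g) = Mul(8, Pow(Add(-2, Mul(7, g)), -1)) (Function('z')(g) = Mul(8, Pow(Add(-2, Add(Mul(g, 6), g)), -1)) = Mul(8, Pow(Add(-2, Add(Mul(6, g), g)), -1)) = Mul(8, Pow(Add(-2, Mul(7, g)), -1)))
v = 191 (v = Add(135, 56) = 191)
Function('N')(b) = 191
Mul(Function('N')(Function('z')(-7)), Pow(Function('K')(Mul(35, Pow(-13, -1))), -1)) = Mul(191, Pow(Mul(35, Pow(-13, -1)), -1)) = Mul(191, Pow(Mul(35, Rational(-1, 13)), -1)) = Mul(191, Pow(Rational(-35, 13), -1)) = Mul(191, Rational(-13, 35)) = Rational(-2483, 35)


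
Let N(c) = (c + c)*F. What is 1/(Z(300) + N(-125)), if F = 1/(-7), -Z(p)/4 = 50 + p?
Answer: -7/9550 ≈ -0.00073298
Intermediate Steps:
Z(p) = -200 - 4*p (Z(p) = -4*(50 + p) = -200 - 4*p)
F = -⅐ ≈ -0.14286
N(c) = -2*c/7 (N(c) = (c + c)*(-⅐) = (2*c)*(-⅐) = -2*c/7)
1/(Z(300) + N(-125)) = 1/((-200 - 4*300) - 2/7*(-125)) = 1/((-200 - 1200) + 250/7) = 1/(-1400 + 250/7) = 1/(-9550/7) = -7/9550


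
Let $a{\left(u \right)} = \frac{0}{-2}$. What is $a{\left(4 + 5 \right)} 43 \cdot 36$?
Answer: $0$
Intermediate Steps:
$a{\left(u \right)} = 0$ ($a{\left(u \right)} = 0 \left(- \frac{1}{2}\right) = 0$)
$a{\left(4 + 5 \right)} 43 \cdot 36 = 0 \cdot 43 \cdot 36 = 0 \cdot 36 = 0$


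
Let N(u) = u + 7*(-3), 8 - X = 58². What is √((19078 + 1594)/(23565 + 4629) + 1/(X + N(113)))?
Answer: √2693863014981/1917192 ≈ 0.85610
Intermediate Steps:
X = -3356 (X = 8 - 1*58² = 8 - 1*3364 = 8 - 3364 = -3356)
N(u) = -21 + u (N(u) = u - 21 = -21 + u)
√((19078 + 1594)/(23565 + 4629) + 1/(X + N(113))) = √((19078 + 1594)/(23565 + 4629) + 1/(-3356 + (-21 + 113))) = √(20672/28194 + 1/(-3356 + 92)) = √(20672*(1/28194) + 1/(-3264)) = √(10336/14097 - 1/3264) = √(11240869/15337536) = √2693863014981/1917192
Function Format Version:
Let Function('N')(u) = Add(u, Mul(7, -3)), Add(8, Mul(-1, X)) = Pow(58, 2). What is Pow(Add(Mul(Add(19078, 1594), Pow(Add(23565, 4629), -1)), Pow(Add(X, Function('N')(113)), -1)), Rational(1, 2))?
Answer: Mul(Rational(1, 1917192), Pow(2693863014981, Rational(1, 2))) ≈ 0.85610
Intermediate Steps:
X = -3356 (X = Add(8, Mul(-1, Pow(58, 2))) = Add(8, Mul(-1, 3364)) = Add(8, -3364) = -3356)
Function('N')(u) = Add(-21, u) (Function('N')(u) = Add(u, -21) = Add(-21, u))
Pow(Add(Mul(Add(19078, 1594), Pow(Add(23565, 4629), -1)), Pow(Add(X, Function('N')(113)), -1)), Rational(1, 2)) = Pow(Add(Mul(Add(19078, 1594), Pow(Add(23565, 4629), -1)), Pow(Add(-3356, Add(-21, 113)), -1)), Rational(1, 2)) = Pow(Add(Mul(20672, Pow(28194, -1)), Pow(Add(-3356, 92), -1)), Rational(1, 2)) = Pow(Add(Mul(20672, Rational(1, 28194)), Pow(-3264, -1)), Rational(1, 2)) = Pow(Add(Rational(10336, 14097), Rational(-1, 3264)), Rational(1, 2)) = Pow(Rational(11240869, 15337536), Rational(1, 2)) = Mul(Rational(1, 1917192), Pow(2693863014981, Rational(1, 2)))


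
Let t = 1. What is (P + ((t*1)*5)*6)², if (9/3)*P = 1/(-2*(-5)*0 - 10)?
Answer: 808201/900 ≈ 898.00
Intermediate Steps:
P = -1/30 (P = 1/(3*(-2*(-5)*0 - 10)) = 1/(3*(10*0 - 10)) = 1/(3*(0 - 10)) = (⅓)/(-10) = (⅓)*(-⅒) = -1/30 ≈ -0.033333)
(P + ((t*1)*5)*6)² = (-1/30 + ((1*1)*5)*6)² = (-1/30 + (1*5)*6)² = (-1/30 + 5*6)² = (-1/30 + 30)² = (899/30)² = 808201/900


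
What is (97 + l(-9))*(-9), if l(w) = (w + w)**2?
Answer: -3789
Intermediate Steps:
l(w) = 4*w**2 (l(w) = (2*w)**2 = 4*w**2)
(97 + l(-9))*(-9) = (97 + 4*(-9)**2)*(-9) = (97 + 4*81)*(-9) = (97 + 324)*(-9) = 421*(-9) = -3789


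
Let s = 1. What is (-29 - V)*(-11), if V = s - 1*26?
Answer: 44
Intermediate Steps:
V = -25 (V = 1 - 1*26 = 1 - 26 = -25)
(-29 - V)*(-11) = (-29 - 1*(-25))*(-11) = (-29 + 25)*(-11) = -4*(-11) = 44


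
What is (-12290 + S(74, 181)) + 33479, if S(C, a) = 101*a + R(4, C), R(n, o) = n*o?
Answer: 39766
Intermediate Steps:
S(C, a) = 4*C + 101*a (S(C, a) = 101*a + 4*C = 4*C + 101*a)
(-12290 + S(74, 181)) + 33479 = (-12290 + (4*74 + 101*181)) + 33479 = (-12290 + (296 + 18281)) + 33479 = (-12290 + 18577) + 33479 = 6287 + 33479 = 39766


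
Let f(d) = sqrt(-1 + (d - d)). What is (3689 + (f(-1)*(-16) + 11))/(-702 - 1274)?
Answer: -925/494 + 2*I/247 ≈ -1.8725 + 0.0080972*I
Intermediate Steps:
f(d) = I (f(d) = sqrt(-1 + 0) = sqrt(-1) = I)
(3689 + (f(-1)*(-16) + 11))/(-702 - 1274) = (3689 + (I*(-16) + 11))/(-702 - 1274) = (3689 + (-16*I + 11))/(-1976) = (3689 + (11 - 16*I))*(-1/1976) = (3700 - 16*I)*(-1/1976) = -925/494 + 2*I/247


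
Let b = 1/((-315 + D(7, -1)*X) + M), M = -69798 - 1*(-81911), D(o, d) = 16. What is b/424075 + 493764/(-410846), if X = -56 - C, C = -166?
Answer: -1419474931900277/1181101898793550 ≈ -1.2018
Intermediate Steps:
X = 110 (X = -56 - 1*(-166) = -56 + 166 = 110)
M = 12113 (M = -69798 + 81911 = 12113)
b = 1/13558 (b = 1/((-315 + 16*110) + 12113) = 1/((-315 + 1760) + 12113) = 1/(1445 + 12113) = 1/13558 ≈ 7.3757e-5)
b/424075 + 493764/(-410846) = (1/13558)/424075 + 493764/(-410846) = (1/13558)*(1/424075) + 493764*(-1/410846) = 1/5749608850 - 246882/205423 = -1419474931900277/1181101898793550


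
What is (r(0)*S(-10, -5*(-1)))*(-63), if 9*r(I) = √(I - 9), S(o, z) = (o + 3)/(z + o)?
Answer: -147*I/5 ≈ -29.4*I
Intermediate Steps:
S(o, z) = (3 + o)/(o + z)
r(I) = √(-9 + I)/9 (r(I) = √(I - 9)/9 = √(-9 + I)/9)
(r(0)*S(-10, -5*(-1)))*(-63) = ((√(-9 + 0)/9)*((3 - 10)/(-10 - 5*(-1))))*(-63) = ((√(-9)/9)*(-7/(-10 + 5)))*(-63) = (((3*I)/9)*(-7/(-5)))*(-63) = ((I/3)*(-⅕*(-7)))*(-63) = ((I/3)*(7/5))*(-63) = (7*I/15)*(-63) = -147*I/5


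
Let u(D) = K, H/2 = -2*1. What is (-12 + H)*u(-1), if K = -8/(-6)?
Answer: -64/3 ≈ -21.333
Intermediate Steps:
H = -4 (H = 2*(-2*1) = 2*(-2) = -4)
K = 4/3 (K = -8*(-⅙) = 4/3 ≈ 1.3333)
u(D) = 4/3
(-12 + H)*u(-1) = (-12 - 4)*(4/3) = -16*4/3 = -64/3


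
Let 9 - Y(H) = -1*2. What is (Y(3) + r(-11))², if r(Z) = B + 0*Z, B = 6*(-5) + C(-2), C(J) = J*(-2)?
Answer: 225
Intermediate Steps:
C(J) = -2*J
B = -26 (B = 6*(-5) - 2*(-2) = -30 + 4 = -26)
r(Z) = -26 (r(Z) = -26 + 0*Z = -26 + 0 = -26)
Y(H) = 11 (Y(H) = 9 - (-1)*2 = 9 - 1*(-2) = 9 + 2 = 11)
(Y(3) + r(-11))² = (11 - 26)² = (-15)² = 225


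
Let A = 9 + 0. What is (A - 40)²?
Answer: 961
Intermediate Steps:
A = 9
(A - 40)² = (9 - 40)² = (-31)² = 961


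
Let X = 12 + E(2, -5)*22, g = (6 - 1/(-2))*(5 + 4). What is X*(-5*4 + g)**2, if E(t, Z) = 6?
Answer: 213444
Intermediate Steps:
g = 117/2 (g = (6 - (-1)/2)*9 = (6 - 1*(-1/2))*9 = (6 + 1/2)*9 = (13/2)*9 = 117/2 ≈ 58.500)
X = 144 (X = 12 + 6*22 = 12 + 132 = 144)
X*(-5*4 + g)**2 = 144*(-5*4 + 117/2)**2 = 144*(-20 + 117/2)**2 = 144*(77/2)**2 = 144*(5929/4) = 213444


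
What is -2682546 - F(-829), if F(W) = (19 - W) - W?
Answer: -2684223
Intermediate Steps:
F(W) = 19 - 2*W
-2682546 - F(-829) = -2682546 - (19 - 2*(-829)) = -2682546 - (19 + 1658) = -2682546 - 1*1677 = -2682546 - 1677 = -2684223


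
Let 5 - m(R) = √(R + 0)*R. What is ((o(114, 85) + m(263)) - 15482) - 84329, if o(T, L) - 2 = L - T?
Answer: -99833 - 263*√263 ≈ -1.0410e+5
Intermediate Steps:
m(R) = 5 - R^(3/2) (m(R) = 5 - √(R + 0)*R = 5 - √R*R = 5 - R^(3/2))
o(T, L) = 2 + L - T (o(T, L) = 2 + (L - T) = 2 + L - T)
((o(114, 85) + m(263)) - 15482) - 84329 = (((2 + 85 - 1*114) + (5 - 263^(3/2))) - 15482) - 84329 = (((2 + 85 - 114) + (5 - 263*√263)) - 15482) - 84329 = ((-27 + (5 - 263*√263)) - 15482) - 84329 = ((-22 - 263*√263) - 15482) - 84329 = (-15504 - 263*√263) - 84329 = -99833 - 263*√263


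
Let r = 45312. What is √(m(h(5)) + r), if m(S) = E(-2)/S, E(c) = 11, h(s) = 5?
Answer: √1132855/5 ≈ 212.87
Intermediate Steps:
m(S) = 11/S
√(m(h(5)) + r) = √(11/5 + 45312) = √(226571/5) = √1132855/5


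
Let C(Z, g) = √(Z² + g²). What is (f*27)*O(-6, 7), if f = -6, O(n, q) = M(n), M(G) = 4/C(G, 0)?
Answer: -108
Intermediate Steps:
M(G) = 4/√(G²) (M(G) = 4/(√(G² + 0²)) = 4/(√(G² + 0)) = 4/(√(G²)) = 4/√(G²))
O(n, q) = 4/√(n²)
(f*27)*O(-6, 7) = (-6*27)*(4/√((-6)²)) = -648/√36 = -648/6 = -162*⅔ = -108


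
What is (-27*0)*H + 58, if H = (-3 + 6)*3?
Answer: 58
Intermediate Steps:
H = 9 (H = 3*3 = 9)
(-27*0)*H + 58 = -27*0*9 + 58 = 0*9 + 58 = 0 + 58 = 58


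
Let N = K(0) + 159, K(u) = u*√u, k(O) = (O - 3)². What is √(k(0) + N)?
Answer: 2*√42 ≈ 12.961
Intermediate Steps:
k(O) = (-3 + O)²
K(u) = u^(3/2)
N = 159 (N = 0^(3/2) + 159 = 0 + 159 = 159)
√(k(0) + N) = √((-3 + 0)² + 159) = √((-3)² + 159) = √(9 + 159) = √168 = 2*√42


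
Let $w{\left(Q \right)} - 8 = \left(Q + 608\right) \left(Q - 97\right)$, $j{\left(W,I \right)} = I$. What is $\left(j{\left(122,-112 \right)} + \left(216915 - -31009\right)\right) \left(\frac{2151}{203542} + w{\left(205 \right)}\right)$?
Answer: $\frac{2214625496988030}{101771} \approx 2.1761 \cdot 10^{10}$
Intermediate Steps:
$w{\left(Q \right)} = 8 + \left(-97 + Q\right) \left(608 + Q\right)$ ($w{\left(Q \right)} = 8 + \left(Q + 608\right) \left(Q - 97\right) = 8 + \left(608 + Q\right) \left(-97 + Q\right) = 8 + \left(-97 + Q\right) \left(608 + Q\right)$)
$\left(j{\left(122,-112 \right)} + \left(216915 - -31009\right)\right) \left(\frac{2151}{203542} + w{\left(205 \right)}\right) = \left(-112 + \left(216915 - -31009\right)\right) \left(\frac{2151}{203542} + \left(-58968 + 205^{2} + 511 \cdot 205\right)\right) = \left(-112 + \left(216915 + 31009\right)\right) \left(2151 \cdot \frac{1}{203542} + \left(-58968 + 42025 + 104755\right)\right) = \left(-112 + 247924\right) \left(\frac{2151}{203542} + 87812\right) = 247812 \cdot \frac{17873432255}{203542} = \frac{2214625496988030}{101771}$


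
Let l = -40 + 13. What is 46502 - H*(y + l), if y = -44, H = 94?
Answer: 53176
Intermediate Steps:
l = -27
46502 - H*(y + l) = 46502 - 94*(-44 - 27) = 46502 - 94*(-71) = 46502 - 1*(-6674) = 46502 + 6674 = 53176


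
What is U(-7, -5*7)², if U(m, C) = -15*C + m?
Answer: 268324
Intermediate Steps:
U(m, C) = m - 15*C
U(-7, -5*7)² = (-7 - (-75)*7)² = (-7 - 15*(-35))² = (-7 + 525)² = 518² = 268324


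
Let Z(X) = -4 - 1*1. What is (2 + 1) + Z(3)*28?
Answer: -137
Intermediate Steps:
Z(X) = -5 (Z(X) = -4 - 1 = -5)
(2 + 1) + Z(3)*28 = (2 + 1) - 5*28 = 3 - 140 = -137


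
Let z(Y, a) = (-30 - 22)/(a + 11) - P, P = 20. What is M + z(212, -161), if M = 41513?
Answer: 3112001/75 ≈ 41493.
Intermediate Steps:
z(Y, a) = -20 - 52/(11 + a) (z(Y, a) = (-30 - 22)/(a + 11) - 1*20 = -52/(11 + a) - 20 = -20 - 52/(11 + a))
M + z(212, -161) = 41513 + 4*(-68 - 5*(-161))/(11 - 161) = 41513 + 4*(-68 + 805)/(-150) = 41513 + 4*(-1/150)*737 = 41513 - 1474/75 = 3112001/75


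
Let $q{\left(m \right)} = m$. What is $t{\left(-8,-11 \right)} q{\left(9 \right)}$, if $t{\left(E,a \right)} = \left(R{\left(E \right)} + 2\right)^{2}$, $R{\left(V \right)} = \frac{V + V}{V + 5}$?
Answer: $484$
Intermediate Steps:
$R{\left(V \right)} = \frac{2 V}{5 + V}$
$t{\left(E,a \right)} = \left(2 + \frac{2 E}{5 + E}\right)^{2}$ ($t{\left(E,a \right)} = \left(\frac{2 E}{5 + E} + 2\right)^{2} = \left(2 + \frac{2 E}{5 + E}\right)^{2}$)
$t{\left(-8,-11 \right)} q{\left(9 \right)} = \frac{4 \left(5 + 2 \left(-8\right)\right)^{2}}{\left(5 - 8\right)^{2}} \cdot 9 = \frac{4 \left(5 - 16\right)^{2}}{9} \cdot 9 = 4 \cdot \frac{1}{9} \left(-11\right)^{2} \cdot 9 = 4 \cdot \frac{1}{9} \cdot 121 \cdot 9 = \frac{484}{9} \cdot 9 = 484$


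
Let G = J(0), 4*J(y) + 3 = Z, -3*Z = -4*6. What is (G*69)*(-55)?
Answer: -18975/4 ≈ -4743.8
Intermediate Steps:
Z = 8 (Z = -(-4)*6/3 = -⅓*(-24) = 8)
J(y) = 5/4 (J(y) = -¾ + (¼)*8 = -¾ + 2 = 5/4)
G = 5/4 ≈ 1.2500
(G*69)*(-55) = ((5/4)*69)*(-55) = (345/4)*(-55) = -18975/4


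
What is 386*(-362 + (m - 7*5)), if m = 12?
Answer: -148610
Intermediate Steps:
386*(-362 + (m - 7*5)) = 386*(-362 + (12 - 7*5)) = 386*(-362 + (12 - 35)) = 386*(-362 - 23) = 386*(-385) = -148610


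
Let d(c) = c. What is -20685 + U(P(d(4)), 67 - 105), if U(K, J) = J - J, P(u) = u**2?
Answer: -20685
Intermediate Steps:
U(K, J) = 0
-20685 + U(P(d(4)), 67 - 105) = -20685 + 0 = -20685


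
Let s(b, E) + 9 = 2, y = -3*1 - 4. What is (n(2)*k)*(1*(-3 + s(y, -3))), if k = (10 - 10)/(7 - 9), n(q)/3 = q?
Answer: 0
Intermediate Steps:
y = -7 (y = -3 - 4 = -7)
n(q) = 3*q
s(b, E) = -7 (s(b, E) = -9 + 2 = -7)
k = 0 (k = 0/(-2) = 0*(-½) = 0)
(n(2)*k)*(1*(-3 + s(y, -3))) = ((3*2)*0)*(1*(-3 - 7)) = (6*0)*(1*(-10)) = 0*(-10) = 0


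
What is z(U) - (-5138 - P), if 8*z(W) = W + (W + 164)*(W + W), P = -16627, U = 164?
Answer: 3959/2 ≈ 1979.5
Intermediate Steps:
z(W) = W/8 + W*(164 + W)/4 (z(W) = (W + (W + 164)*(W + W))/8 = (W + (164 + W)*(2*W))/8 = (W + 2*W*(164 + W))/8 = W/8 + W*(164 + W)/4)
z(U) - (-5138 - P) = (⅛)*164*(329 + 2*164) - (-5138 - 1*(-16627)) = (⅛)*164*(329 + 328) - (-5138 + 16627) = (⅛)*164*657 - 1*11489 = 26937/2 - 11489 = 3959/2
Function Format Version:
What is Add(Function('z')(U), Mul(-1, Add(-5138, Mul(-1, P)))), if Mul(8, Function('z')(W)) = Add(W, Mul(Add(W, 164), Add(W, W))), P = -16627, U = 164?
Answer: Rational(3959, 2) ≈ 1979.5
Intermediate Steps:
Function('z')(W) = Add(Mul(Rational(1, 8), W), Mul(Rational(1, 4), W, Add(164, W))) (Function('z')(W) = Mul(Rational(1, 8), Add(W, Mul(Add(W, 164), Add(W, W)))) = Mul(Rational(1, 8), Add(W, Mul(Add(164, W), Mul(2, W)))) = Mul(Rational(1, 8), Add(W, Mul(2, W, Add(164, W)))) = Add(Mul(Rational(1, 8), W), Mul(Rational(1, 4), W, Add(164, W))))
Add(Function('z')(U), Mul(-1, Add(-5138, Mul(-1, P)))) = Add(Mul(Rational(1, 8), 164, Add(329, Mul(2, 164))), Mul(-1, Add(-5138, Mul(-1, -16627)))) = Add(Mul(Rational(1, 8), 164, Add(329, 328)), Mul(-1, Add(-5138, 16627))) = Add(Mul(Rational(1, 8), 164, 657), Mul(-1, 11489)) = Add(Rational(26937, 2), -11489) = Rational(3959, 2)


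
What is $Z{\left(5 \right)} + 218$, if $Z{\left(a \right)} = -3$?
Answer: $215$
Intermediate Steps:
$Z{\left(5 \right)} + 218 = -3 + 218 = 215$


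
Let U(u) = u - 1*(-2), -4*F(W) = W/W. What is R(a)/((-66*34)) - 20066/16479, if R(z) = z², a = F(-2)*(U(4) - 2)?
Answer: -15014861/12326292 ≈ -1.2181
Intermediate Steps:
F(W) = -¼ (F(W) = -W/(4*W) = -¼*1 = -¼)
U(u) = 2 + u (U(u) = u + 2 = 2 + u)
a = -1 (a = -((2 + 4) - 2)/4 = -(6 - 2)/4 = -¼*4 = -1)
R(a)/((-66*34)) - 20066/16479 = (-1)²/((-66*34)) - 20066/16479 = 1/(-2244) - 20066*1/16479 = 1*(-1/2244) - 20066/16479 = -1/2244 - 20066/16479 = -15014861/12326292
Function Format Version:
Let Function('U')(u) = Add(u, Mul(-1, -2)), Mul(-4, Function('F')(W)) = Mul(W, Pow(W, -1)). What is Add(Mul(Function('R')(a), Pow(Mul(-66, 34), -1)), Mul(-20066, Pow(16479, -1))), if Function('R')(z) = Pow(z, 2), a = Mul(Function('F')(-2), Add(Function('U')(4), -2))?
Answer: Rational(-15014861, 12326292) ≈ -1.2181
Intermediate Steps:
Function('F')(W) = Rational(-1, 4) (Function('F')(W) = Mul(Rational(-1, 4), Mul(W, Pow(W, -1))) = Mul(Rational(-1, 4), 1) = Rational(-1, 4))
Function('U')(u) = Add(2, u) (Function('U')(u) = Add(u, 2) = Add(2, u))
a = -1 (a = Mul(Rational(-1, 4), Add(Add(2, 4), -2)) = Mul(Rational(-1, 4), Add(6, -2)) = Mul(Rational(-1, 4), 4) = -1)
Add(Mul(Function('R')(a), Pow(Mul(-66, 34), -1)), Mul(-20066, Pow(16479, -1))) = Add(Mul(Pow(-1, 2), Pow(Mul(-66, 34), -1)), Mul(-20066, Pow(16479, -1))) = Add(Mul(1, Pow(-2244, -1)), Mul(-20066, Rational(1, 16479))) = Add(Mul(1, Rational(-1, 2244)), Rational(-20066, 16479)) = Add(Rational(-1, 2244), Rational(-20066, 16479)) = Rational(-15014861, 12326292)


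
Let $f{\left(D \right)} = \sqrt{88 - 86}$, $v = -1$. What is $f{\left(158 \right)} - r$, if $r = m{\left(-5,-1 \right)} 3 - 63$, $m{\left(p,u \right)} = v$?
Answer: $66 + \sqrt{2} \approx 67.414$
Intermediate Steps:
$m{\left(p,u \right)} = -1$
$f{\left(D \right)} = \sqrt{2}$
$r = -66$ ($r = \left(-1\right) 3 - 63 = -3 - 63 = -66$)
$f{\left(158 \right)} - r = \sqrt{2} - -66 = \sqrt{2} + 66 = 66 + \sqrt{2}$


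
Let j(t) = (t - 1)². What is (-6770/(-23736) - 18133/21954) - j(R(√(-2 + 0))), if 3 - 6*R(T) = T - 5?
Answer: -77681579/130275036 + I*√2/9 ≈ -0.59629 + 0.15713*I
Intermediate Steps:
R(T) = 4/3 - T/6 (R(T) = ½ - (T - 5)/6 = ½ - (-5 + T)/6 = ½ + (⅚ - T/6) = 4/3 - T/6)
j(t) = (-1 + t)²
(-6770/(-23736) - 18133/21954) - j(R(√(-2 + 0))) = (-6770/(-23736) - 18133/21954) - (-1 + (4/3 - √(-2 + 0)/6))² = (-6770*(-1/23736) - 18133*1/21954) - (-1 + (4/3 - I*√2/6))² = (3385/11868 - 18133/21954) - (-1 + (4/3 - I*√2/6))² = -23481359/43425012 - (-1 + (4/3 - I*√2/6))² = -23481359/43425012 - (⅓ - I*√2/6)²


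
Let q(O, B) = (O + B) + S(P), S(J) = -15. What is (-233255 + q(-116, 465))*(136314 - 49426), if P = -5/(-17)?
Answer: -20238039848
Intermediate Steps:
P = 5/17 (P = -5*(-1/17) = 5/17 ≈ 0.29412)
q(O, B) = -15 + B + O (q(O, B) = (O + B) - 15 = (B + O) - 15 = -15 + B + O)
(-233255 + q(-116, 465))*(136314 - 49426) = (-233255 + (-15 + 465 - 116))*(136314 - 49426) = (-233255 + 334)*86888 = -232921*86888 = -20238039848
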